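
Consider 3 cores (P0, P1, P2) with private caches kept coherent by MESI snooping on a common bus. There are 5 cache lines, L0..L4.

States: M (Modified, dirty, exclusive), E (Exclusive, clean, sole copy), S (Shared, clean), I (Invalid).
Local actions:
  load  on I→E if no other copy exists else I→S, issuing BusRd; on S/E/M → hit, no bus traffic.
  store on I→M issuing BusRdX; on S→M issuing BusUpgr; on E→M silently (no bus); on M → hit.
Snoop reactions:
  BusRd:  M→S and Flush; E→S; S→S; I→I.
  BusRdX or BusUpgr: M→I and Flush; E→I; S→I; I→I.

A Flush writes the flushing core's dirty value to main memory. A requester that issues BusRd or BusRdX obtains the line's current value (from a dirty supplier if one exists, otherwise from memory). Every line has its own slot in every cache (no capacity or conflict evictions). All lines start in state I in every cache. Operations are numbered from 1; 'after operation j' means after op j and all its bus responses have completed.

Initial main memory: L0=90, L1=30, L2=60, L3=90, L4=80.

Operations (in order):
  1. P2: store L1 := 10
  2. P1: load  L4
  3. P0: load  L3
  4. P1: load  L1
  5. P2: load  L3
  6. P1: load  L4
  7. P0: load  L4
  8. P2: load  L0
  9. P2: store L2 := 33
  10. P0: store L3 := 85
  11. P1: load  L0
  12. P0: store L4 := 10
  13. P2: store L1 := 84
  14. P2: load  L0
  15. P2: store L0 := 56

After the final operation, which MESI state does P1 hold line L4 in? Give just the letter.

1. P2: store L1 := 10  bus=[BusRdX]  L1: P0=I P1=I P2=M  mem[L1]=30
2. P1: load  L4  bus=[BusRd]  L4: P0=I P1=E P2=I  mem[L4]=80
3. P0: load  L3  bus=[BusRd]  L3: P0=E P1=I P2=I  mem[L3]=90
4. P1: load  L1  bus=[BusRd,Flush]  L1: P0=I P1=S P2=S  mem[L1]=10
5. P2: load  L3  bus=[BusRd]  L3: P0=S P1=I P2=S  mem[L3]=90
6. P1: load  L4  bus=[-]  L4: P0=I P1=E P2=I  mem[L4]=80
7. P0: load  L4  bus=[BusRd]  L4: P0=S P1=S P2=I  mem[L4]=80
8. P2: load  L0  bus=[BusRd]  L0: P0=I P1=I P2=E  mem[L0]=90
9. P2: store L2 := 33  bus=[BusRdX]  L2: P0=I P1=I P2=M  mem[L2]=60
10. P0: store L3 := 85  bus=[BusUpgr]  L3: P0=M P1=I P2=I  mem[L3]=90
11. P1: load  L0  bus=[BusRd]  L0: P0=I P1=S P2=S  mem[L0]=90
12. P0: store L4 := 10  bus=[BusUpgr]  L4: P0=M P1=I P2=I  mem[L4]=80
13. P2: store L1 := 84  bus=[BusUpgr]  L1: P0=I P1=I P2=M  mem[L1]=10
14. P2: load  L0  bus=[-]  L0: P0=I P1=S P2=S  mem[L0]=90
15. P2: store L0 := 56  bus=[BusUpgr]  L0: P0=I P1=I P2=M  mem[L0]=90

state = I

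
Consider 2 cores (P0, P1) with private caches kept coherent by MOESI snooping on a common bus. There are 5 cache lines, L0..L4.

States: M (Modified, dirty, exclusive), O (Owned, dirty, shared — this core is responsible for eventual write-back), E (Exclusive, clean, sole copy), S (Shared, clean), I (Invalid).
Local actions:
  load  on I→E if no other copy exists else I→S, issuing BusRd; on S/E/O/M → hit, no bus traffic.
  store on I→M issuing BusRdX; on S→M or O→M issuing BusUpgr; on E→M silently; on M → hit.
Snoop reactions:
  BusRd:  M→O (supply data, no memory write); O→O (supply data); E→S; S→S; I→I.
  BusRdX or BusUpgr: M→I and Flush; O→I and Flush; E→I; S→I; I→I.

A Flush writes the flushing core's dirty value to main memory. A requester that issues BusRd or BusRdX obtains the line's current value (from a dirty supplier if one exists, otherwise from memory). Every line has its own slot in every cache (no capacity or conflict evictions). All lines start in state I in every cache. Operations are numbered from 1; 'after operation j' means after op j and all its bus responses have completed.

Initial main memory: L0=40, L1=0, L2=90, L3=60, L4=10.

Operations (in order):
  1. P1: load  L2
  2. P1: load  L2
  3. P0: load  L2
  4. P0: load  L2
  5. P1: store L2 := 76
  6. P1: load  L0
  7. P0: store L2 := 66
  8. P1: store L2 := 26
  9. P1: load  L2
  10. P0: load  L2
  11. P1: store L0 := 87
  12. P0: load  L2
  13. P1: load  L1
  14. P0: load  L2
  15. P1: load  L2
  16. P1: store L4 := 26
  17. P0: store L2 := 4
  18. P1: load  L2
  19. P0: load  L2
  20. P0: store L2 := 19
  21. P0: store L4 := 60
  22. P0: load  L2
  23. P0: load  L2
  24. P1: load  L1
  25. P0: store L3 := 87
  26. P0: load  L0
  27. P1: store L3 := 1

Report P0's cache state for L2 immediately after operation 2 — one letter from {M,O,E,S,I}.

state = I

1. P1: load  L2  bus=[BusRd]  L2: P0=I P1=E  mem[L2]=90
2. P1: load  L2  bus=[-]  L2: P0=I P1=E  mem[L2]=90
3. P0: load  L2  bus=[BusRd]  L2: P0=S P1=S  mem[L2]=90
4. P0: load  L2  bus=[-]  L2: P0=S P1=S  mem[L2]=90
5. P1: store L2 := 76  bus=[BusUpgr]  L2: P0=I P1=M  mem[L2]=90
6. P1: load  L0  bus=[BusRd]  L0: P0=I P1=E  mem[L0]=40
7. P0: store L2 := 66  bus=[BusRdX,Flush]  L2: P0=M P1=I  mem[L2]=76
8. P1: store L2 := 26  bus=[BusRdX,Flush]  L2: P0=I P1=M  mem[L2]=66
9. P1: load  L2  bus=[-]  L2: P0=I P1=M  mem[L2]=66
10. P0: load  L2  bus=[BusRd]  L2: P0=S P1=O  mem[L2]=66
11. P1: store L0 := 87  bus=[-]  L0: P0=I P1=M  mem[L0]=40
12. P0: load  L2  bus=[-]  L2: P0=S P1=O  mem[L2]=66
13. P1: load  L1  bus=[BusRd]  L1: P0=I P1=E  mem[L1]=0
14. P0: load  L2  bus=[-]  L2: P0=S P1=O  mem[L2]=66
15. P1: load  L2  bus=[-]  L2: P0=S P1=O  mem[L2]=66
16. P1: store L4 := 26  bus=[BusRdX]  L4: P0=I P1=M  mem[L4]=10
17. P0: store L2 := 4  bus=[BusUpgr,Flush]  L2: P0=M P1=I  mem[L2]=26
18. P1: load  L2  bus=[BusRd]  L2: P0=O P1=S  mem[L2]=26
19. P0: load  L2  bus=[-]  L2: P0=O P1=S  mem[L2]=26
20. P0: store L2 := 19  bus=[BusUpgr]  L2: P0=M P1=I  mem[L2]=26
21. P0: store L4 := 60  bus=[BusRdX,Flush]  L4: P0=M P1=I  mem[L4]=26
22. P0: load  L2  bus=[-]  L2: P0=M P1=I  mem[L2]=26
23. P0: load  L2  bus=[-]  L2: P0=M P1=I  mem[L2]=26
24. P1: load  L1  bus=[-]  L1: P0=I P1=E  mem[L1]=0
25. P0: store L3 := 87  bus=[BusRdX]  L3: P0=M P1=I  mem[L3]=60
26. P0: load  L0  bus=[BusRd]  L0: P0=S P1=O  mem[L0]=40
27. P1: store L3 := 1  bus=[BusRdX,Flush]  L3: P0=I P1=M  mem[L3]=87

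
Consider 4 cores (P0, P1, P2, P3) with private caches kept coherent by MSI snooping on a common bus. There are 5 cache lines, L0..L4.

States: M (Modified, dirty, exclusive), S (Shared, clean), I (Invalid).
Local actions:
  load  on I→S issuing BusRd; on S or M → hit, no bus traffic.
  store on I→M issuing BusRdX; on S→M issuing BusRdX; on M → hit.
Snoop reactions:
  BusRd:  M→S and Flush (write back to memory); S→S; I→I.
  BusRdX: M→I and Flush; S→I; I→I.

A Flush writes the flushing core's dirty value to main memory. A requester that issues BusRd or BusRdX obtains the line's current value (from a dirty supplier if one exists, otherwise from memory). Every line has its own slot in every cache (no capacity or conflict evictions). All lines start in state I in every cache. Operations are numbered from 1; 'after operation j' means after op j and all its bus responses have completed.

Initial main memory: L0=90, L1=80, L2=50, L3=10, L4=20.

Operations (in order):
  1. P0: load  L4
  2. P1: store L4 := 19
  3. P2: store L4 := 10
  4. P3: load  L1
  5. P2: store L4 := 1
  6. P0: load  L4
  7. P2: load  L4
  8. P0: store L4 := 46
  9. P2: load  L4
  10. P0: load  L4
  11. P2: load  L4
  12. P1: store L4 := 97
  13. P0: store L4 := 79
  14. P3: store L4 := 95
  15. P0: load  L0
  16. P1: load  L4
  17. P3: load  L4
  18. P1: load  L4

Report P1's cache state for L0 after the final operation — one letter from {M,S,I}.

[1] P0: load  L4 | P0:S(20), P1:I, P2:I, P3:I | bus: BusRd
[2] P1: store L4 := 19 | P0:I, P1:M(19), P2:I, P3:I | bus: BusRdX
[3] P2: store L4 := 10 | P0:I, P1:I, P2:M(10), P3:I | bus: BusRdX,Flush
[4] P3: load  L1 | P0:I, P1:I, P2:I, P3:S(80) | bus: BusRd
[5] P2: store L4 := 1 | P0:I, P1:I, P2:M(1), P3:I | bus: none
[6] P0: load  L4 | P0:S(1), P1:I, P2:S(1), P3:I | bus: BusRd,Flush
[7] P2: load  L4 | P0:S(1), P1:I, P2:S(1), P3:I | bus: none
[8] P0: store L4 := 46 | P0:M(46), P1:I, P2:I, P3:I | bus: BusRdX
[9] P2: load  L4 | P0:S(46), P1:I, P2:S(46), P3:I | bus: BusRd,Flush
[10] P0: load  L4 | P0:S(46), P1:I, P2:S(46), P3:I | bus: none
[11] P2: load  L4 | P0:S(46), P1:I, P2:S(46), P3:I | bus: none
[12] P1: store L4 := 97 | P0:I, P1:M(97), P2:I, P3:I | bus: BusRdX
[13] P0: store L4 := 79 | P0:M(79), P1:I, P2:I, P3:I | bus: BusRdX,Flush
[14] P3: store L4 := 95 | P0:I, P1:I, P2:I, P3:M(95) | bus: BusRdX,Flush
[15] P0: load  L0 | P0:S(90), P1:I, P2:I, P3:I | bus: BusRd
[16] P1: load  L4 | P0:I, P1:S(95), P2:I, P3:S(95) | bus: BusRd,Flush
[17] P3: load  L4 | P0:I, P1:S(95), P2:I, P3:S(95) | bus: none
[18] P1: load  L4 | P0:I, P1:S(95), P2:I, P3:S(95) | bus: none

state = I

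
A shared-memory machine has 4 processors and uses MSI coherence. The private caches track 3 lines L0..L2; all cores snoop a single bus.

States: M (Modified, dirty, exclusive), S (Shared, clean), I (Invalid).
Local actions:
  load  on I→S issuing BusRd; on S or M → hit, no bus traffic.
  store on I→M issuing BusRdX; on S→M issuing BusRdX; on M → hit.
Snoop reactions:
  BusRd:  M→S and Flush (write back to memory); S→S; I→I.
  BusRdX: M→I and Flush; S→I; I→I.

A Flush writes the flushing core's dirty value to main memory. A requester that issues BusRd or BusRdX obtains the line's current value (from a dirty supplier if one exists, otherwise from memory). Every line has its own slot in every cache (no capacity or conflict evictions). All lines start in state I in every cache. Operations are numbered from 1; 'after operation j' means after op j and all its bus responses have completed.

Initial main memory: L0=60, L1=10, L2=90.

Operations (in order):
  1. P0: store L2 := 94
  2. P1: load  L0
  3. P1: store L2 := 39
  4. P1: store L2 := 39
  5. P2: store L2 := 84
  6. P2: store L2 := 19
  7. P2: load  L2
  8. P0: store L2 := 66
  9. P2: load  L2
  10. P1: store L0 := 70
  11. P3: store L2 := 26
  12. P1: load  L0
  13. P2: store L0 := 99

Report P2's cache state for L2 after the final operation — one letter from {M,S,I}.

step 1: P0: store L2 := 94  ⟶  MIII  (L2)  txn=BusRdX  M[L2]=90
step 2: P1: load  L0  ⟶  ISII  (L0)  txn=BusRd  M[L0]=60
step 3: P1: store L2 := 39  ⟶  IMII  (L2)  txn=BusRdX+Flush  M[L2]=94
step 4: P1: store L2 := 39  ⟶  IMII  (L2)  txn=∅  M[L2]=94
step 5: P2: store L2 := 84  ⟶  IIMI  (L2)  txn=BusRdX+Flush  M[L2]=39
step 6: P2: store L2 := 19  ⟶  IIMI  (L2)  txn=∅  M[L2]=39
step 7: P2: load  L2  ⟶  IIMI  (L2)  txn=∅  M[L2]=39
step 8: P0: store L2 := 66  ⟶  MIII  (L2)  txn=BusRdX+Flush  M[L2]=19
step 9: P2: load  L2  ⟶  SISI  (L2)  txn=BusRd+Flush  M[L2]=66
step 10: P1: store L0 := 70  ⟶  IMII  (L0)  txn=BusRdX  M[L0]=60
step 11: P3: store L2 := 26  ⟶  IIIM  (L2)  txn=BusRdX  M[L2]=66
step 12: P1: load  L0  ⟶  IMII  (L0)  txn=∅  M[L0]=60
step 13: P2: store L0 := 99  ⟶  IIMI  (L0)  txn=BusRdX+Flush  M[L0]=70

state = I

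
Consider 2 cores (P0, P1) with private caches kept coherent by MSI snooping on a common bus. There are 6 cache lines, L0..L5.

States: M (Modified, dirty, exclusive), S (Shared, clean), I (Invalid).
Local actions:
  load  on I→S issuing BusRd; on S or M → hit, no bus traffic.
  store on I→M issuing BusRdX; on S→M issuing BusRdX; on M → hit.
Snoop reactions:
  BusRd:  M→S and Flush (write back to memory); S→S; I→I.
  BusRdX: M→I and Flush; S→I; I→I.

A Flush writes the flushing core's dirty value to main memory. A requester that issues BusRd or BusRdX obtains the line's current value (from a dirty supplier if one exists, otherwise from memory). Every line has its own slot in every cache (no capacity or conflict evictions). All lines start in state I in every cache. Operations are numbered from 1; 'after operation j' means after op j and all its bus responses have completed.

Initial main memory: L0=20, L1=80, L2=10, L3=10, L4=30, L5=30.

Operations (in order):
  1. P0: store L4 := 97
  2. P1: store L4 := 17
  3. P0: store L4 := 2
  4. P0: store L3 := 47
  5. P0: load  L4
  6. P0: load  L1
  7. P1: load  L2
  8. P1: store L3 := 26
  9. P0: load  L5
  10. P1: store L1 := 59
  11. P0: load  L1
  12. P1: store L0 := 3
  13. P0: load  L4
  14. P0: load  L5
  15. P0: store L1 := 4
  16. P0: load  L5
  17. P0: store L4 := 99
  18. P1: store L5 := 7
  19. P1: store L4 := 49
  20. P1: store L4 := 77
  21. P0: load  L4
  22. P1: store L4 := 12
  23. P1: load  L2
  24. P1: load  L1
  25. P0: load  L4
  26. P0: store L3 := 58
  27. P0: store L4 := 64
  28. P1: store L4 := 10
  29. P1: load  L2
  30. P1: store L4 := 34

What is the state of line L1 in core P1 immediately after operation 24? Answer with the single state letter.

1. P0: store L4 := 97  bus=[BusRdX]  L4: P0=M P1=I  mem[L4]=30
2. P1: store L4 := 17  bus=[BusRdX,Flush]  L4: P0=I P1=M  mem[L4]=97
3. P0: store L4 := 2  bus=[BusRdX,Flush]  L4: P0=M P1=I  mem[L4]=17
4. P0: store L3 := 47  bus=[BusRdX]  L3: P0=M P1=I  mem[L3]=10
5. P0: load  L4  bus=[-]  L4: P0=M P1=I  mem[L4]=17
6. P0: load  L1  bus=[BusRd]  L1: P0=S P1=I  mem[L1]=80
7. P1: load  L2  bus=[BusRd]  L2: P0=I P1=S  mem[L2]=10
8. P1: store L3 := 26  bus=[BusRdX,Flush]  L3: P0=I P1=M  mem[L3]=47
9. P0: load  L5  bus=[BusRd]  L5: P0=S P1=I  mem[L5]=30
10. P1: store L1 := 59  bus=[BusRdX]  L1: P0=I P1=M  mem[L1]=80
11. P0: load  L1  bus=[BusRd,Flush]  L1: P0=S P1=S  mem[L1]=59
12. P1: store L0 := 3  bus=[BusRdX]  L0: P0=I P1=M  mem[L0]=20
13. P0: load  L4  bus=[-]  L4: P0=M P1=I  mem[L4]=17
14. P0: load  L5  bus=[-]  L5: P0=S P1=I  mem[L5]=30
15. P0: store L1 := 4  bus=[BusRdX]  L1: P0=M P1=I  mem[L1]=59
16. P0: load  L5  bus=[-]  L5: P0=S P1=I  mem[L5]=30
17. P0: store L4 := 99  bus=[-]  L4: P0=M P1=I  mem[L4]=17
18. P1: store L5 := 7  bus=[BusRdX]  L5: P0=I P1=M  mem[L5]=30
19. P1: store L4 := 49  bus=[BusRdX,Flush]  L4: P0=I P1=M  mem[L4]=99
20. P1: store L4 := 77  bus=[-]  L4: P0=I P1=M  mem[L4]=99
21. P0: load  L4  bus=[BusRd,Flush]  L4: P0=S P1=S  mem[L4]=77
22. P1: store L4 := 12  bus=[BusRdX]  L4: P0=I P1=M  mem[L4]=77
23. P1: load  L2  bus=[-]  L2: P0=I P1=S  mem[L2]=10
24. P1: load  L1  bus=[BusRd,Flush]  L1: P0=S P1=S  mem[L1]=4
25. P0: load  L4  bus=[BusRd,Flush]  L4: P0=S P1=S  mem[L4]=12
26. P0: store L3 := 58  bus=[BusRdX,Flush]  L3: P0=M P1=I  mem[L3]=26
27. P0: store L4 := 64  bus=[BusRdX]  L4: P0=M P1=I  mem[L4]=12
28. P1: store L4 := 10  bus=[BusRdX,Flush]  L4: P0=I P1=M  mem[L4]=64
29. P1: load  L2  bus=[-]  L2: P0=I P1=S  mem[L2]=10
30. P1: store L4 := 34  bus=[-]  L4: P0=I P1=M  mem[L4]=64

state = S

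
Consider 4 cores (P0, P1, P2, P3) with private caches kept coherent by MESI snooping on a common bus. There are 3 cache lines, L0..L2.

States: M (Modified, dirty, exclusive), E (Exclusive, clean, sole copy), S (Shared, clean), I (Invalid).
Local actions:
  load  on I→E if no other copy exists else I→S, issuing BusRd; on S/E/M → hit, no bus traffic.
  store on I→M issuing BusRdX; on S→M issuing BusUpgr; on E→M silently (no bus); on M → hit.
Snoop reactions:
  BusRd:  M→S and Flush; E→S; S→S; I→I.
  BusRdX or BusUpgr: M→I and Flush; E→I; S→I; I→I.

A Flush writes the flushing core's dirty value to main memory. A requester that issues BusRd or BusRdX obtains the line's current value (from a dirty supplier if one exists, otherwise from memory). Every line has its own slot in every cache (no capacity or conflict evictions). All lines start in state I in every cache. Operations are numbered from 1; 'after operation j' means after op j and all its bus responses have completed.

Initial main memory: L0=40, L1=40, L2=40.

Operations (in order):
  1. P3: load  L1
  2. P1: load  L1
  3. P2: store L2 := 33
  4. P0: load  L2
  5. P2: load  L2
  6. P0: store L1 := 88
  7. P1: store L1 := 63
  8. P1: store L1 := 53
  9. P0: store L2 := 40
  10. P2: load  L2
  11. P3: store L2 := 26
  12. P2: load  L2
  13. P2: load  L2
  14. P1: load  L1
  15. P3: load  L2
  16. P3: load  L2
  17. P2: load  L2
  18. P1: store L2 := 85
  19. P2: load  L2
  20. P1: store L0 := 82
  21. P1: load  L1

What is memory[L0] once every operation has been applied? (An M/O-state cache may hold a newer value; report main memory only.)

memory[L0] = 40

1. P3: load  L1  bus=[BusRd]  L1: P0=I P1=I P2=I P3=E  mem[L1]=40
2. P1: load  L1  bus=[BusRd]  L1: P0=I P1=S P2=I P3=S  mem[L1]=40
3. P2: store L2 := 33  bus=[BusRdX]  L2: P0=I P1=I P2=M P3=I  mem[L2]=40
4. P0: load  L2  bus=[BusRd,Flush]  L2: P0=S P1=I P2=S P3=I  mem[L2]=33
5. P2: load  L2  bus=[-]  L2: P0=S P1=I P2=S P3=I  mem[L2]=33
6. P0: store L1 := 88  bus=[BusRdX]  L1: P0=M P1=I P2=I P3=I  mem[L1]=40
7. P1: store L1 := 63  bus=[BusRdX,Flush]  L1: P0=I P1=M P2=I P3=I  mem[L1]=88
8. P1: store L1 := 53  bus=[-]  L1: P0=I P1=M P2=I P3=I  mem[L1]=88
9. P0: store L2 := 40  bus=[BusUpgr]  L2: P0=M P1=I P2=I P3=I  mem[L2]=33
10. P2: load  L2  bus=[BusRd,Flush]  L2: P0=S P1=I P2=S P3=I  mem[L2]=40
11. P3: store L2 := 26  bus=[BusRdX]  L2: P0=I P1=I P2=I P3=M  mem[L2]=40
12. P2: load  L2  bus=[BusRd,Flush]  L2: P0=I P1=I P2=S P3=S  mem[L2]=26
13. P2: load  L2  bus=[-]  L2: P0=I P1=I P2=S P3=S  mem[L2]=26
14. P1: load  L1  bus=[-]  L1: P0=I P1=M P2=I P3=I  mem[L1]=88
15. P3: load  L2  bus=[-]  L2: P0=I P1=I P2=S P3=S  mem[L2]=26
16. P3: load  L2  bus=[-]  L2: P0=I P1=I P2=S P3=S  mem[L2]=26
17. P2: load  L2  bus=[-]  L2: P0=I P1=I P2=S P3=S  mem[L2]=26
18. P1: store L2 := 85  bus=[BusRdX]  L2: P0=I P1=M P2=I P3=I  mem[L2]=26
19. P2: load  L2  bus=[BusRd,Flush]  L2: P0=I P1=S P2=S P3=I  mem[L2]=85
20. P1: store L0 := 82  bus=[BusRdX]  L0: P0=I P1=M P2=I P3=I  mem[L0]=40
21. P1: load  L1  bus=[-]  L1: P0=I P1=M P2=I P3=I  mem[L1]=88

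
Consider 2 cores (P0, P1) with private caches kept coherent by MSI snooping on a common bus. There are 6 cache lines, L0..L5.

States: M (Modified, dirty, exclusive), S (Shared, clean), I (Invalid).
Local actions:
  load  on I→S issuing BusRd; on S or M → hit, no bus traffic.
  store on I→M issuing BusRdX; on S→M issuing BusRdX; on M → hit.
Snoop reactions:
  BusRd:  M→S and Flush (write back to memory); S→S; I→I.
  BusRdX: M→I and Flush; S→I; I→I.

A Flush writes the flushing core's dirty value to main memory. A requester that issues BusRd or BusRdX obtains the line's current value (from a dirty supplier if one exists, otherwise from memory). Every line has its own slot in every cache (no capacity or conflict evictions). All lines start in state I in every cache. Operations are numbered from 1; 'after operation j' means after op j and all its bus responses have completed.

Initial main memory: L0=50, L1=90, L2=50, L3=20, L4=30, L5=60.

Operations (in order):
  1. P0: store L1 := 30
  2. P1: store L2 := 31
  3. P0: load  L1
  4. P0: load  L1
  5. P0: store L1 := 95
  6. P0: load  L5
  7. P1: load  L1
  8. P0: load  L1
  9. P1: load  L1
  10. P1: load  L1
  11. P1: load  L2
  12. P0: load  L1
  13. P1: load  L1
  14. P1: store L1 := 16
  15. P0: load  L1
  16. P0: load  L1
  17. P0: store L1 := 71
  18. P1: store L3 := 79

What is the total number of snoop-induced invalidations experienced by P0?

[1] P0: store L1 := 30 | P0:M(30), P1:I | bus: BusRdX
[2] P1: store L2 := 31 | P0:I, P1:M(31) | bus: BusRdX
[3] P0: load  L1 | P0:M(30), P1:I | bus: none
[4] P0: load  L1 | P0:M(30), P1:I | bus: none
[5] P0: store L1 := 95 | P0:M(95), P1:I | bus: none
[6] P0: load  L5 | P0:S(60), P1:I | bus: BusRd
[7] P1: load  L1 | P0:S(95), P1:S(95) | bus: BusRd,Flush
[8] P0: load  L1 | P0:S(95), P1:S(95) | bus: none
[9] P1: load  L1 | P0:S(95), P1:S(95) | bus: none
[10] P1: load  L1 | P0:S(95), P1:S(95) | bus: none
[11] P1: load  L2 | P0:I, P1:M(31) | bus: none
[12] P0: load  L1 | P0:S(95), P1:S(95) | bus: none
[13] P1: load  L1 | P0:S(95), P1:S(95) | bus: none
[14] P1: store L1 := 16 | P0:I, P1:M(16) | bus: BusRdX
[15] P0: load  L1 | P0:S(16), P1:S(16) | bus: BusRd,Flush
[16] P0: load  L1 | P0:S(16), P1:S(16) | bus: none
[17] P0: store L1 := 71 | P0:M(71), P1:I | bus: BusRdX
[18] P1: store L3 := 79 | P0:I, P1:M(79) | bus: BusRdX

invalidations = 1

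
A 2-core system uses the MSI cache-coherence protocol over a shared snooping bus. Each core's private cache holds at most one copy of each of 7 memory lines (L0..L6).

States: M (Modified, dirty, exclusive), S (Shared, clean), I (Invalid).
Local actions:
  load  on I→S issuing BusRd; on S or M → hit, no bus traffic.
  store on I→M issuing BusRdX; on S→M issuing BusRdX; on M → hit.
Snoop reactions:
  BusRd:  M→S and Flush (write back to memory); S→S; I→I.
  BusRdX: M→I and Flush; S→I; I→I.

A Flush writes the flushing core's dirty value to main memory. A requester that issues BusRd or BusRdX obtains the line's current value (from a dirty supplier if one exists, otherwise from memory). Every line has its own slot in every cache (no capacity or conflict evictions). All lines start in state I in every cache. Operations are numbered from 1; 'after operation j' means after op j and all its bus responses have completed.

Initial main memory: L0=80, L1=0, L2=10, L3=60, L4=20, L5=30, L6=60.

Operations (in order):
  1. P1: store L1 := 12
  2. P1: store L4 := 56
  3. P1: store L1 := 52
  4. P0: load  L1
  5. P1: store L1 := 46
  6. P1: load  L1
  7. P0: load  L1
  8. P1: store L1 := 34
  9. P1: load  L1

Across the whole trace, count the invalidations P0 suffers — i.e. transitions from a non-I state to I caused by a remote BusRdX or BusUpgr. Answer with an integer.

invalidations = 2

step 1: P1: store L1 := 12  ⟶  IM  (L1)  txn=BusRdX  M[L1]=0
step 2: P1: store L4 := 56  ⟶  IM  (L4)  txn=BusRdX  M[L4]=20
step 3: P1: store L1 := 52  ⟶  IM  (L1)  txn=∅  M[L1]=0
step 4: P0: load  L1  ⟶  SS  (L1)  txn=BusRd+Flush  M[L1]=52
step 5: P1: store L1 := 46  ⟶  IM  (L1)  txn=BusRdX  M[L1]=52
step 6: P1: load  L1  ⟶  IM  (L1)  txn=∅  M[L1]=52
step 7: P0: load  L1  ⟶  SS  (L1)  txn=BusRd+Flush  M[L1]=46
step 8: P1: store L1 := 34  ⟶  IM  (L1)  txn=BusRdX  M[L1]=46
step 9: P1: load  L1  ⟶  IM  (L1)  txn=∅  M[L1]=46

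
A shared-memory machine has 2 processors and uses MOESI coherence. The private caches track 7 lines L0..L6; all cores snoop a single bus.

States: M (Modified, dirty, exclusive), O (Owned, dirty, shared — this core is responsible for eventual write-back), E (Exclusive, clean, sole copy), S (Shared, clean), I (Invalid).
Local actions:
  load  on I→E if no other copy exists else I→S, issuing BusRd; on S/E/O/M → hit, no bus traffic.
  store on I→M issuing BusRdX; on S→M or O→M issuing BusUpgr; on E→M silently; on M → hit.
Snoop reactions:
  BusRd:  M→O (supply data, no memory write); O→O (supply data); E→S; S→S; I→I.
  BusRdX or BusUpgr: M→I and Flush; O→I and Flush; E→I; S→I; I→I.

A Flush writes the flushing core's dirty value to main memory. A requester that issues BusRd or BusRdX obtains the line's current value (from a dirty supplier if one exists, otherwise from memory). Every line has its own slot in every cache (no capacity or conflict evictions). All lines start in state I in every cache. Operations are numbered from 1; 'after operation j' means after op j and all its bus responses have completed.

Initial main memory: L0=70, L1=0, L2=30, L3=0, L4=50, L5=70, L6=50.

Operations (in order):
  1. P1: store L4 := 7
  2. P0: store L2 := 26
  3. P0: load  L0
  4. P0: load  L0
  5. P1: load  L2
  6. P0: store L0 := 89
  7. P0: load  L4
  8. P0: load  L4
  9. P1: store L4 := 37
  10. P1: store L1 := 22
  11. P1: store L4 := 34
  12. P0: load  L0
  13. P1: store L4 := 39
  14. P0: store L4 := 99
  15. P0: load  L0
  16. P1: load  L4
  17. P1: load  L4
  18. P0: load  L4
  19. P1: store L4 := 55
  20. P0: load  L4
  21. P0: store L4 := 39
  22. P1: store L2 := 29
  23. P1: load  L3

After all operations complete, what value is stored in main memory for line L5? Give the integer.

memory[L5] = 70

1. P1: store L4 := 7  bus=[BusRdX]  L4: P0=I P1=M  mem[L4]=50
2. P0: store L2 := 26  bus=[BusRdX]  L2: P0=M P1=I  mem[L2]=30
3. P0: load  L0  bus=[BusRd]  L0: P0=E P1=I  mem[L0]=70
4. P0: load  L0  bus=[-]  L0: P0=E P1=I  mem[L0]=70
5. P1: load  L2  bus=[BusRd]  L2: P0=O P1=S  mem[L2]=30
6. P0: store L0 := 89  bus=[-]  L0: P0=M P1=I  mem[L0]=70
7. P0: load  L4  bus=[BusRd]  L4: P0=S P1=O  mem[L4]=50
8. P0: load  L4  bus=[-]  L4: P0=S P1=O  mem[L4]=50
9. P1: store L4 := 37  bus=[BusUpgr]  L4: P0=I P1=M  mem[L4]=50
10. P1: store L1 := 22  bus=[BusRdX]  L1: P0=I P1=M  mem[L1]=0
11. P1: store L4 := 34  bus=[-]  L4: P0=I P1=M  mem[L4]=50
12. P0: load  L0  bus=[-]  L0: P0=M P1=I  mem[L0]=70
13. P1: store L4 := 39  bus=[-]  L4: P0=I P1=M  mem[L4]=50
14. P0: store L4 := 99  bus=[BusRdX,Flush]  L4: P0=M P1=I  mem[L4]=39
15. P0: load  L0  bus=[-]  L0: P0=M P1=I  mem[L0]=70
16. P1: load  L4  bus=[BusRd]  L4: P0=O P1=S  mem[L4]=39
17. P1: load  L4  bus=[-]  L4: P0=O P1=S  mem[L4]=39
18. P0: load  L4  bus=[-]  L4: P0=O P1=S  mem[L4]=39
19. P1: store L4 := 55  bus=[BusUpgr,Flush]  L4: P0=I P1=M  mem[L4]=99
20. P0: load  L4  bus=[BusRd]  L4: P0=S P1=O  mem[L4]=99
21. P0: store L4 := 39  bus=[BusUpgr,Flush]  L4: P0=M P1=I  mem[L4]=55
22. P1: store L2 := 29  bus=[BusUpgr,Flush]  L2: P0=I P1=M  mem[L2]=26
23. P1: load  L3  bus=[BusRd]  L3: P0=I P1=E  mem[L3]=0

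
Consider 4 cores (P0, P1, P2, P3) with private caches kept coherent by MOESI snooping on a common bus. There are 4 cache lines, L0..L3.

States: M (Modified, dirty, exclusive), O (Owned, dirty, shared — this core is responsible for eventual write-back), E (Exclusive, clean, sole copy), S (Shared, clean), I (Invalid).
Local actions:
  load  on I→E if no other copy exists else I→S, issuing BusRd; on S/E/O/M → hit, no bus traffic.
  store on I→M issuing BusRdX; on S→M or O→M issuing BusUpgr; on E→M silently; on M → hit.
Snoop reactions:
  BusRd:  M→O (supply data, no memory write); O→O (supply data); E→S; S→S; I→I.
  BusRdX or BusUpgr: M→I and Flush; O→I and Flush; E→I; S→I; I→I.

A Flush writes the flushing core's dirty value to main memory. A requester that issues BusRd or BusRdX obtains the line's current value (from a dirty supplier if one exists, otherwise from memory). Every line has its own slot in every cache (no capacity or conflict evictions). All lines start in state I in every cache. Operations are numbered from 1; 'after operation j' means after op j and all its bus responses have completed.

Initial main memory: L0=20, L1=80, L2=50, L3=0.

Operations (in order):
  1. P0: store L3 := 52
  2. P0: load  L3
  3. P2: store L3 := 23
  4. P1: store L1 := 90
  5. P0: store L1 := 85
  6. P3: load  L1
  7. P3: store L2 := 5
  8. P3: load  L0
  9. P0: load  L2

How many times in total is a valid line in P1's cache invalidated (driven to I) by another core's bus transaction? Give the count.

invalidations = 1

[1] P0: store L3 := 52 | P0:M(52), P1:I, P2:I, P3:I | bus: BusRdX
[2] P0: load  L3 | P0:M(52), P1:I, P2:I, P3:I | bus: none
[3] P2: store L3 := 23 | P0:I, P1:I, P2:M(23), P3:I | bus: BusRdX,Flush
[4] P1: store L1 := 90 | P0:I, P1:M(90), P2:I, P3:I | bus: BusRdX
[5] P0: store L1 := 85 | P0:M(85), P1:I, P2:I, P3:I | bus: BusRdX,Flush
[6] P3: load  L1 | P0:O(85), P1:I, P2:I, P3:S(85) | bus: BusRd
[7] P3: store L2 := 5 | P0:I, P1:I, P2:I, P3:M(5) | bus: BusRdX
[8] P3: load  L0 | P0:I, P1:I, P2:I, P3:E(20) | bus: BusRd
[9] P0: load  L2 | P0:S(5), P1:I, P2:I, P3:O(5) | bus: BusRd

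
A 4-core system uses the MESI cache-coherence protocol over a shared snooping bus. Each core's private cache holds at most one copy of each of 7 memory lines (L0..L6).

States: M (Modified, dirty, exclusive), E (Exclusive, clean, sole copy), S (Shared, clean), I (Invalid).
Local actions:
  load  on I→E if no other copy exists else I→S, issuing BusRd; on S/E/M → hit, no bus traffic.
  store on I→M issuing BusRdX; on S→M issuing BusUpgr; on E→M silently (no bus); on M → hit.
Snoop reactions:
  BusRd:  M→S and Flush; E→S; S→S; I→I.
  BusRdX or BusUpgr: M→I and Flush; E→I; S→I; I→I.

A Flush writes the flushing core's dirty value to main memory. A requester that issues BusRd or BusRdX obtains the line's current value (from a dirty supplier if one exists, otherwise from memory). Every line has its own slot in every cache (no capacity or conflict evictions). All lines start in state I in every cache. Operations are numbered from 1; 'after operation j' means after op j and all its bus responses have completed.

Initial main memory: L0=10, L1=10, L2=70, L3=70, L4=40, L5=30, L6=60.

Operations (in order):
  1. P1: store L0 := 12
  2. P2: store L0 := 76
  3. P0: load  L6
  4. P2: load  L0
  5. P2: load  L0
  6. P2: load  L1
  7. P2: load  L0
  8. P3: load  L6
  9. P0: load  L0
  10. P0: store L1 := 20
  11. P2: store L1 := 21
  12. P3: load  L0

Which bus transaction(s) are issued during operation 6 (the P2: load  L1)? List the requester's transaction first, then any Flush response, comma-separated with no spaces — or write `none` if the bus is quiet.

bus = BusRd

1. P1: store L0 := 12  bus=[BusRdX]  L0: P0=I P1=M P2=I P3=I  mem[L0]=10
2. P2: store L0 := 76  bus=[BusRdX,Flush]  L0: P0=I P1=I P2=M P3=I  mem[L0]=12
3. P0: load  L6  bus=[BusRd]  L6: P0=E P1=I P2=I P3=I  mem[L6]=60
4. P2: load  L0  bus=[-]  L0: P0=I P1=I P2=M P3=I  mem[L0]=12
5. P2: load  L0  bus=[-]  L0: P0=I P1=I P2=M P3=I  mem[L0]=12
6. P2: load  L1  bus=[BusRd]  L1: P0=I P1=I P2=E P3=I  mem[L1]=10
7. P2: load  L0  bus=[-]  L0: P0=I P1=I P2=M P3=I  mem[L0]=12
8. P3: load  L6  bus=[BusRd]  L6: P0=S P1=I P2=I P3=S  mem[L6]=60
9. P0: load  L0  bus=[BusRd,Flush]  L0: P0=S P1=I P2=S P3=I  mem[L0]=76
10. P0: store L1 := 20  bus=[BusRdX]  L1: P0=M P1=I P2=I P3=I  mem[L1]=10
11. P2: store L1 := 21  bus=[BusRdX,Flush]  L1: P0=I P1=I P2=M P3=I  mem[L1]=20
12. P3: load  L0  bus=[BusRd]  L0: P0=S P1=I P2=S P3=S  mem[L0]=76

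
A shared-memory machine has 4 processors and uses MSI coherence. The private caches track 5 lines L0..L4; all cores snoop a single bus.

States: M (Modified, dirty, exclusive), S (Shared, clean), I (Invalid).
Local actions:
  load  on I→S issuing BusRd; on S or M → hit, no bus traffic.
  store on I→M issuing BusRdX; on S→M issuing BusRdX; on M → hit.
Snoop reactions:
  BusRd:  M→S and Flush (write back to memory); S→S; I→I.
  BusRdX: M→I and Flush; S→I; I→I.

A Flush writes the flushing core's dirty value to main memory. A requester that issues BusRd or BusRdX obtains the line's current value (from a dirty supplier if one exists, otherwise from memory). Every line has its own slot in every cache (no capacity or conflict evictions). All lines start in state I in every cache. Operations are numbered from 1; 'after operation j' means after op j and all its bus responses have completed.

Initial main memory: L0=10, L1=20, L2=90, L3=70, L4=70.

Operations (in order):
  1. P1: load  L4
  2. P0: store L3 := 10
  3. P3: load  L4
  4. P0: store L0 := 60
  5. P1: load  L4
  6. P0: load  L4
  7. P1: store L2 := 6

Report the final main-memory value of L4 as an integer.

[1] P1: load  L4 | P0:I, P1:S(70), P2:I, P3:I | bus: BusRd
[2] P0: store L3 := 10 | P0:M(10), P1:I, P2:I, P3:I | bus: BusRdX
[3] P3: load  L4 | P0:I, P1:S(70), P2:I, P3:S(70) | bus: BusRd
[4] P0: store L0 := 60 | P0:M(60), P1:I, P2:I, P3:I | bus: BusRdX
[5] P1: load  L4 | P0:I, P1:S(70), P2:I, P3:S(70) | bus: none
[6] P0: load  L4 | P0:S(70), P1:S(70), P2:I, P3:S(70) | bus: BusRd
[7] P1: store L2 := 6 | P0:I, P1:M(6), P2:I, P3:I | bus: BusRdX

memory[L4] = 70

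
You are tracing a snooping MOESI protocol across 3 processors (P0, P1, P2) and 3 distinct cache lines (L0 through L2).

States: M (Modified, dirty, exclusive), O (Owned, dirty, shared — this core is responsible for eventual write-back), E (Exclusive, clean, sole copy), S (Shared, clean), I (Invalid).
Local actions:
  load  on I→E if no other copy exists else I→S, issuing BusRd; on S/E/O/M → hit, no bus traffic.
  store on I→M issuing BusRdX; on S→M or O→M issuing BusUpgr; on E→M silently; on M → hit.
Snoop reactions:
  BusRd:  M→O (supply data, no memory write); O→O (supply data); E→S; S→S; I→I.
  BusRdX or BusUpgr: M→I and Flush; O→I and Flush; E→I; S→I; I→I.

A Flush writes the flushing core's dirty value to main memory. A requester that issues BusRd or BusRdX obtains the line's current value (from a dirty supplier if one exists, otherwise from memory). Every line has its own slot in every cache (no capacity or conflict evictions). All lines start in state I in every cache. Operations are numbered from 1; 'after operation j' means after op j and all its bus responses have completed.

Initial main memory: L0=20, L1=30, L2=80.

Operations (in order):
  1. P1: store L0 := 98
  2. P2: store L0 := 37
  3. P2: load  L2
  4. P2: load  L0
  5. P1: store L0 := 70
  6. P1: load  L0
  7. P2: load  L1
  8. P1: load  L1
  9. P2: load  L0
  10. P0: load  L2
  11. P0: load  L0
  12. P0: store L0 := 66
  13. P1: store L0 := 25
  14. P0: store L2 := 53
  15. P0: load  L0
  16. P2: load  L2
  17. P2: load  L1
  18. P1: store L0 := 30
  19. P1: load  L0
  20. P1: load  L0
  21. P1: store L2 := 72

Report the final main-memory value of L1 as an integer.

memory[L1] = 30

[1] P1: store L0 := 98 | P0:I, P1:M(98), P2:I | bus: BusRdX
[2] P2: store L0 := 37 | P0:I, P1:I, P2:M(37) | bus: BusRdX,Flush
[3] P2: load  L2 | P0:I, P1:I, P2:E(80) | bus: BusRd
[4] P2: load  L0 | P0:I, P1:I, P2:M(37) | bus: none
[5] P1: store L0 := 70 | P0:I, P1:M(70), P2:I | bus: BusRdX,Flush
[6] P1: load  L0 | P0:I, P1:M(70), P2:I | bus: none
[7] P2: load  L1 | P0:I, P1:I, P2:E(30) | bus: BusRd
[8] P1: load  L1 | P0:I, P1:S(30), P2:S(30) | bus: BusRd
[9] P2: load  L0 | P0:I, P1:O(70), P2:S(70) | bus: BusRd
[10] P0: load  L2 | P0:S(80), P1:I, P2:S(80) | bus: BusRd
[11] P0: load  L0 | P0:S(70), P1:O(70), P2:S(70) | bus: BusRd
[12] P0: store L0 := 66 | P0:M(66), P1:I, P2:I | bus: BusUpgr,Flush
[13] P1: store L0 := 25 | P0:I, P1:M(25), P2:I | bus: BusRdX,Flush
[14] P0: store L2 := 53 | P0:M(53), P1:I, P2:I | bus: BusUpgr
[15] P0: load  L0 | P0:S(25), P1:O(25), P2:I | bus: BusRd
[16] P2: load  L2 | P0:O(53), P1:I, P2:S(53) | bus: BusRd
[17] P2: load  L1 | P0:I, P1:S(30), P2:S(30) | bus: none
[18] P1: store L0 := 30 | P0:I, P1:M(30), P2:I | bus: BusUpgr
[19] P1: load  L0 | P0:I, P1:M(30), P2:I | bus: none
[20] P1: load  L0 | P0:I, P1:M(30), P2:I | bus: none
[21] P1: store L2 := 72 | P0:I, P1:M(72), P2:I | bus: BusRdX,Flush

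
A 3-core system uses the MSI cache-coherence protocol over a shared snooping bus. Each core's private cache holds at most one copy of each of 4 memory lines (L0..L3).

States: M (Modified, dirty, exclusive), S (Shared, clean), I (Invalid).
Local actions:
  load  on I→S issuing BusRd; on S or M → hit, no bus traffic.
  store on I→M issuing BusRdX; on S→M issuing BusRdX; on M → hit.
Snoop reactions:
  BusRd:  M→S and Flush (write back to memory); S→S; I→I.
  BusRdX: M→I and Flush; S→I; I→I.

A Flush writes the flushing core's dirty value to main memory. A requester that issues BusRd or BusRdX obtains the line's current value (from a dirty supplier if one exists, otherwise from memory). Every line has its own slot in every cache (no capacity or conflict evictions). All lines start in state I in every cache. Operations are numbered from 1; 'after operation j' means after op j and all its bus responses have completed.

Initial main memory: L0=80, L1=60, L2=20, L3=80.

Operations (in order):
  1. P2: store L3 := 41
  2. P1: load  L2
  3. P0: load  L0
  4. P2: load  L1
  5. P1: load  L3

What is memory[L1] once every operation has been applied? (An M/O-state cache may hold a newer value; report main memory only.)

[1] P2: store L3 := 41 | P0:I, P1:I, P2:M(41) | bus: BusRdX
[2] P1: load  L2 | P0:I, P1:S(20), P2:I | bus: BusRd
[3] P0: load  L0 | P0:S(80), P1:I, P2:I | bus: BusRd
[4] P2: load  L1 | P0:I, P1:I, P2:S(60) | bus: BusRd
[5] P1: load  L3 | P0:I, P1:S(41), P2:S(41) | bus: BusRd,Flush

memory[L1] = 60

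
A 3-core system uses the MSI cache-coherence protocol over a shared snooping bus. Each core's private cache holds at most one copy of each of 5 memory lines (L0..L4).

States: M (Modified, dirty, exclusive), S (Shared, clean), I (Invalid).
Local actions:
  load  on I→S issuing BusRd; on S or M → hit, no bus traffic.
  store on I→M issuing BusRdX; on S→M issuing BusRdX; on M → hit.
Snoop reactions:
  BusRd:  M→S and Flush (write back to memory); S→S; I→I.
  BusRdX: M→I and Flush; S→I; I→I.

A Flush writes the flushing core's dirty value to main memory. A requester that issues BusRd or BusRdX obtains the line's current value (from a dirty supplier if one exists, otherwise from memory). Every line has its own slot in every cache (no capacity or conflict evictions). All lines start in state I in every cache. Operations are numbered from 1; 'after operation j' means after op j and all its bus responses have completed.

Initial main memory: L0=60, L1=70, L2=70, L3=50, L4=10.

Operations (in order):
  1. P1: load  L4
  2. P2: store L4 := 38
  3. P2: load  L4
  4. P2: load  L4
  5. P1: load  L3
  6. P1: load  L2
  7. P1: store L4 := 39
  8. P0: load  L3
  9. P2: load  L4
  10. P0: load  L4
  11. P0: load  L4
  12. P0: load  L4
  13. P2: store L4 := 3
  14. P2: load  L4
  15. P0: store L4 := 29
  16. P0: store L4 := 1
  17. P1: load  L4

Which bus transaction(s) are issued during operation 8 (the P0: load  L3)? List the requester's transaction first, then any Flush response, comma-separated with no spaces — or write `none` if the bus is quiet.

bus = BusRd

1. P1: load  L4  bus=[BusRd]  L4: P0=I P1=S P2=I  mem[L4]=10
2. P2: store L4 := 38  bus=[BusRdX]  L4: P0=I P1=I P2=M  mem[L4]=10
3. P2: load  L4  bus=[-]  L4: P0=I P1=I P2=M  mem[L4]=10
4. P2: load  L4  bus=[-]  L4: P0=I P1=I P2=M  mem[L4]=10
5. P1: load  L3  bus=[BusRd]  L3: P0=I P1=S P2=I  mem[L3]=50
6. P1: load  L2  bus=[BusRd]  L2: P0=I P1=S P2=I  mem[L2]=70
7. P1: store L4 := 39  bus=[BusRdX,Flush]  L4: P0=I P1=M P2=I  mem[L4]=38
8. P0: load  L3  bus=[BusRd]  L3: P0=S P1=S P2=I  mem[L3]=50
9. P2: load  L4  bus=[BusRd,Flush]  L4: P0=I P1=S P2=S  mem[L4]=39
10. P0: load  L4  bus=[BusRd]  L4: P0=S P1=S P2=S  mem[L4]=39
11. P0: load  L4  bus=[-]  L4: P0=S P1=S P2=S  mem[L4]=39
12. P0: load  L4  bus=[-]  L4: P0=S P1=S P2=S  mem[L4]=39
13. P2: store L4 := 3  bus=[BusRdX]  L4: P0=I P1=I P2=M  mem[L4]=39
14. P2: load  L4  bus=[-]  L4: P0=I P1=I P2=M  mem[L4]=39
15. P0: store L4 := 29  bus=[BusRdX,Flush]  L4: P0=M P1=I P2=I  mem[L4]=3
16. P0: store L4 := 1  bus=[-]  L4: P0=M P1=I P2=I  mem[L4]=3
17. P1: load  L4  bus=[BusRd,Flush]  L4: P0=S P1=S P2=I  mem[L4]=1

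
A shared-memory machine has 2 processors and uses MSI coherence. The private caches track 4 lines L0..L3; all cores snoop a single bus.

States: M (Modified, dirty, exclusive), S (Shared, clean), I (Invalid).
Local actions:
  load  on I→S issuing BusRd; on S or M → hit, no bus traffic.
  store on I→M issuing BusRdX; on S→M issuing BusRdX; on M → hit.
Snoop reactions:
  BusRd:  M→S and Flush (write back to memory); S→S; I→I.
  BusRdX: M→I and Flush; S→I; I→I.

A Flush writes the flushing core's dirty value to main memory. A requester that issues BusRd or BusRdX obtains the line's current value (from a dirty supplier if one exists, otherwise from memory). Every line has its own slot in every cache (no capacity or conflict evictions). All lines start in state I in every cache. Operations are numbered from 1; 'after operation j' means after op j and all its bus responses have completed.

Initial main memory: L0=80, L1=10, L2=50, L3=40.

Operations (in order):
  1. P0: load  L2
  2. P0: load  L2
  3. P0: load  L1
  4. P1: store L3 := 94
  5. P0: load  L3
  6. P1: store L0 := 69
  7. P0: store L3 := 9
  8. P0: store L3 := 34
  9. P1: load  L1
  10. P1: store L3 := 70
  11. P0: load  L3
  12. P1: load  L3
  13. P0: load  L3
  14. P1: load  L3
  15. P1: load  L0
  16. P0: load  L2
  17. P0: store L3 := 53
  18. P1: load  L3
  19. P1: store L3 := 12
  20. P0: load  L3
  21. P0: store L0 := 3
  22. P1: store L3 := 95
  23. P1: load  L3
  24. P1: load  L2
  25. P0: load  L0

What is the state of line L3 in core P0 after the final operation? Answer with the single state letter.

state = I

[1] P0: load  L2 | P0:S(50), P1:I | bus: BusRd
[2] P0: load  L2 | P0:S(50), P1:I | bus: none
[3] P0: load  L1 | P0:S(10), P1:I | bus: BusRd
[4] P1: store L3 := 94 | P0:I, P1:M(94) | bus: BusRdX
[5] P0: load  L3 | P0:S(94), P1:S(94) | bus: BusRd,Flush
[6] P1: store L0 := 69 | P0:I, P1:M(69) | bus: BusRdX
[7] P0: store L3 := 9 | P0:M(9), P1:I | bus: BusRdX
[8] P0: store L3 := 34 | P0:M(34), P1:I | bus: none
[9] P1: load  L1 | P0:S(10), P1:S(10) | bus: BusRd
[10] P1: store L3 := 70 | P0:I, P1:M(70) | bus: BusRdX,Flush
[11] P0: load  L3 | P0:S(70), P1:S(70) | bus: BusRd,Flush
[12] P1: load  L3 | P0:S(70), P1:S(70) | bus: none
[13] P0: load  L3 | P0:S(70), P1:S(70) | bus: none
[14] P1: load  L3 | P0:S(70), P1:S(70) | bus: none
[15] P1: load  L0 | P0:I, P1:M(69) | bus: none
[16] P0: load  L2 | P0:S(50), P1:I | bus: none
[17] P0: store L3 := 53 | P0:M(53), P1:I | bus: BusRdX
[18] P1: load  L3 | P0:S(53), P1:S(53) | bus: BusRd,Flush
[19] P1: store L3 := 12 | P0:I, P1:M(12) | bus: BusRdX
[20] P0: load  L3 | P0:S(12), P1:S(12) | bus: BusRd,Flush
[21] P0: store L0 := 3 | P0:M(3), P1:I | bus: BusRdX,Flush
[22] P1: store L3 := 95 | P0:I, P1:M(95) | bus: BusRdX
[23] P1: load  L3 | P0:I, P1:M(95) | bus: none
[24] P1: load  L2 | P0:S(50), P1:S(50) | bus: BusRd
[25] P0: load  L0 | P0:M(3), P1:I | bus: none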